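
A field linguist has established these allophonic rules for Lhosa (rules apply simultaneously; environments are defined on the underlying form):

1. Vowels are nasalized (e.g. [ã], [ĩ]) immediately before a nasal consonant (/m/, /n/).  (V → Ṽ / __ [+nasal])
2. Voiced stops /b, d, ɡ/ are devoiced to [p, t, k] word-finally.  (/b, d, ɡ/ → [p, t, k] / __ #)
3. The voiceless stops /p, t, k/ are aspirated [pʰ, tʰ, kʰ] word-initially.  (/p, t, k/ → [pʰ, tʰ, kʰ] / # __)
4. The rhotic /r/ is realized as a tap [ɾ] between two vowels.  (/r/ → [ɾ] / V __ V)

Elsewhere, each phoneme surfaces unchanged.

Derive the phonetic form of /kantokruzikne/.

[kʰãntokruzikne]

/k/ (word-initial) occurs word-initially → [kʰ] by rule 3.
Rule 1 applies to /a/ (between /k/ and /n/: before a nasal consonant) → [ã].
/n/ (between /a/ and /t/) is unaffected → [n].
/t/ (between /n/ and /o/) fails the environment for rule 3, so it stays [t].
/o/ (between /t/ and /k/): rule 1 targets it, but not before a nasal consonant → unchanged [o].
/k/ (between /o/ and /r/): rule 3 targets it, but not word-initially → unchanged [k].
/r/ (between /k/ and /u/): rule 4 targets it, but not between two vowels → unchanged [r].
/u/ — between /r/ and /z/; rule 1 does not apply here → [u].
/z/ (between /u/ and /i/) is unaffected → [z].
/i/ (between /z/ and /k/): rule 1 targets it, but not before a nasal consonant → unchanged [i].
/k/ (between /i/ and /n/) fails the environment for rule 3, so it stays [k].
/n/ stays [n].
/e/ — word-final; rule 1 does not apply here → [e].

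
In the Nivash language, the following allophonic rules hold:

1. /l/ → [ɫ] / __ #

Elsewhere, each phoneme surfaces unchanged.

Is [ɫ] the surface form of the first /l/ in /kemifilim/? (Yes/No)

No

/l/ (between /i/ and /i/): rule 1 targets it, but not word-finally → unchanged [l].
The actual realization is [l], not [ɫ].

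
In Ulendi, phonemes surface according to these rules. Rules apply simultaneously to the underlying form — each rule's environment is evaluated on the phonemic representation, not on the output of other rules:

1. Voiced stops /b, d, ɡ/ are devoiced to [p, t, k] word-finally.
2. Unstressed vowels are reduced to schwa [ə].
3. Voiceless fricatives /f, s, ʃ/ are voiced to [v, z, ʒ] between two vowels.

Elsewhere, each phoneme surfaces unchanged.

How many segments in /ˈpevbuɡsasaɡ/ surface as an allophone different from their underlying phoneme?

Segments that undergo a rule: /u/ → [ə] (rule 2); /a/ → [ə] (rule 2); /s/ → [z] (rule 3); /a/ → [ə] (rule 2); /ɡ/ → [k] (rule 1).
All other segments surface unchanged.

5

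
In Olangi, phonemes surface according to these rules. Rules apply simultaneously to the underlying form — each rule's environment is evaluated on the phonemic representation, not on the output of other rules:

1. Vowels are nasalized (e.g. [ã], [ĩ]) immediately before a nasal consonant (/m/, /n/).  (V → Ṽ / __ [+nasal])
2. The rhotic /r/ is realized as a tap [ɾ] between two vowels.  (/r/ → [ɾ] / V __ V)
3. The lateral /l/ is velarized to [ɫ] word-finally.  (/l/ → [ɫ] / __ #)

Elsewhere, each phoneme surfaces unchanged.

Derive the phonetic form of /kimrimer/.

[kĩmrĩmer]

/k/ (word-initial) is unaffected → [k].
/i/ (between /k/ and /m/) occurs before a nasal consonant → [ĩ] by rule 1.
/m/ (between /i/ and /r/) is unaffected → [m].
/r/ — between /m/ and /i/; rule 2 does not apply here → [r].
Rule 1 applies to /i/ (between /r/ and /m/: before a nasal consonant) → [ĩ].
/m/ — not in any rule's target class → [m].
/e/ (between /m/ and /r/): rule 1 targets it, but not before a nasal consonant → unchanged [e].
/r/ (word-final): rule 2 targets it, but not between two vowels → unchanged [r].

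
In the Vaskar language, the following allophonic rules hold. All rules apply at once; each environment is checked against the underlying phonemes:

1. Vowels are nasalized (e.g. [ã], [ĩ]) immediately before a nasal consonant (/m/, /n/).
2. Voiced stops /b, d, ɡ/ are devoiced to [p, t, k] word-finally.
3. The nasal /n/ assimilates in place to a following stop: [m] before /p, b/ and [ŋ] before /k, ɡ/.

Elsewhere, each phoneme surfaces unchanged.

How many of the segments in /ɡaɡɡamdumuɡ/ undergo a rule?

Segments that undergo a rule: /a/ → [ã] (rule 1); /u/ → [ũ] (rule 1); /ɡ/ → [k] (rule 2).
All other segments surface unchanged.

3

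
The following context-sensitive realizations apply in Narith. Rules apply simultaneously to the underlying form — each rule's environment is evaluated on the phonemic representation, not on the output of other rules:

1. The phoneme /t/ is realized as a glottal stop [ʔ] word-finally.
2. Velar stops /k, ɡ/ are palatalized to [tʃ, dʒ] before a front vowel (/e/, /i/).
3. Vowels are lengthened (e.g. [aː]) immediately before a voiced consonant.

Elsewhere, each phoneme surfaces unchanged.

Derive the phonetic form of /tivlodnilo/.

/t/ — word-initial; rule 1 does not apply here → [t].
/i/ — between /t/ and /v/, before a voiced consonant — surfaces as [iː] (rule 3).
/o/ (between /l/ and /d/): before a voiced consonant, so rule 3 applies → [oː].
/i/ (between /n/ and /l/): before a voiced consonant, so rule 3 applies → [iː].
/o/ (word-final) fails the environment for rule 3, so it stays [o].

[tiːvloːdniːlo]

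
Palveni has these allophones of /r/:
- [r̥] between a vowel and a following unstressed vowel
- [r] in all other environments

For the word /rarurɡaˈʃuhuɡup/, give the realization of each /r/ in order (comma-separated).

[r], [r̥], [r]

Occurrence 1 (position 1): no conditioning environment matches → elsewhere allophone [r].
Occurrence 2 (position 3): between a vowel and a following unstressed vowel → [r̥].
Occurrence 3 (position 5): no conditioning environment matches → elsewhere allophone [r].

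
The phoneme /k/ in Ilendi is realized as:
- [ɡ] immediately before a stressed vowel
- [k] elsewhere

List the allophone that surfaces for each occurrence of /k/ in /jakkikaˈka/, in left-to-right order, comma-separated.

Occurrence 1 (position 3): no conditioning environment matches → elsewhere allophone [k].
Occurrence 2 (position 4): no conditioning environment matches → elsewhere allophone [k].
Occurrence 3 (position 6): no conditioning environment matches → elsewhere allophone [k].
Occurrence 4 (position 8): immediately before a stressed vowel → [ɡ].

[k], [k], [k], [ɡ]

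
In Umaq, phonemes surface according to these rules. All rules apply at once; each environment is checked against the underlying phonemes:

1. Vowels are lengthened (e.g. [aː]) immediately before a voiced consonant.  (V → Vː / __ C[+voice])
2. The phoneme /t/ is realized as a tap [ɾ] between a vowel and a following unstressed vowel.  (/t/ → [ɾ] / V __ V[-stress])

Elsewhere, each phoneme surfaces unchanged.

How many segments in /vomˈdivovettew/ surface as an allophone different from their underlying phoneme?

Segments that undergo a rule: /o/ → [oː] (rule 1); /i/ → [iː] (rule 1); /o/ → [oː] (rule 1); /e/ → [eː] (rule 1).
All other segments surface unchanged.

4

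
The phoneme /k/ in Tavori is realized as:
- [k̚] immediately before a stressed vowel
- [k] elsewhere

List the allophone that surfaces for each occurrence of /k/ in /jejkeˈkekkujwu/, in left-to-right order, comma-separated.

Occurrence 1 (position 4): no conditioning environment matches → elsewhere allophone [k].
Occurrence 2 (position 6): immediately before a stressed vowel → [k̚].
Occurrence 3 (position 8): no conditioning environment matches → elsewhere allophone [k].
Occurrence 4 (position 9): no conditioning environment matches → elsewhere allophone [k].

[k], [k̚], [k], [k]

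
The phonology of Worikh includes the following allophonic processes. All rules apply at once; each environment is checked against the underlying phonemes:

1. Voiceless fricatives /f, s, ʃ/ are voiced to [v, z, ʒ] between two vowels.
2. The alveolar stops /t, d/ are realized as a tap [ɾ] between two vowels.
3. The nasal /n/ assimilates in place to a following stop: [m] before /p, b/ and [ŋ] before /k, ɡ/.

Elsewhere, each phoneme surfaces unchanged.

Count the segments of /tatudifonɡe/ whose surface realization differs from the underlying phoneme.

Segments that undergo a rule: /t/ → [ɾ] (rule 2); /d/ → [ɾ] (rule 2); /f/ → [v] (rule 1); /n/ → [ŋ] (rule 3).
All other segments surface unchanged.

4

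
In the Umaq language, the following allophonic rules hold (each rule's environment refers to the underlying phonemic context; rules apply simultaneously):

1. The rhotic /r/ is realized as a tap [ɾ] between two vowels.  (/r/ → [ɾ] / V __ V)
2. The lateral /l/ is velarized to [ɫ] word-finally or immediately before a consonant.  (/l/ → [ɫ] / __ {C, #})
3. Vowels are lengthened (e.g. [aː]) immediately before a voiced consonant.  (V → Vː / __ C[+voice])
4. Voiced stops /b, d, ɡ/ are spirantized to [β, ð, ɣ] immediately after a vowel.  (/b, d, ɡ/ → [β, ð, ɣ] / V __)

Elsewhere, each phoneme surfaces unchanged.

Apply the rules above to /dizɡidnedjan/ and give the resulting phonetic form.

[diːzɡiːðneːðjaːn]

/d/ — word-initial; rule 4 does not apply here → [d].
/i/ (between /d/ and /z/): before a voiced consonant, so rule 3 applies → [iː].
/z/ (between /i/ and /ɡ/) is unaffected → [z].
/ɡ/ (between /z/ and /i/) fails the environment for rule 4, so it stays [ɡ].
/i/ meets the environment for rule 3 (before a voiced consonant) → [iː].
/d/ (between /i/ and /n/): immediately after a vowel, so rule 4 applies → [ð].
/n/ — not in any rule's target class → [n].
/e/ (between /n/ and /d/) occurs before a voiced consonant → [eː] by rule 3.
/d/ meets the environment for rule 4 (immediately after a vowel) → [ð].
/j/ (between /d/ and /a/) is unaffected → [j].
/a/ meets the environment for rule 3 (before a voiced consonant) → [aː].
/n/ (word-final) is unaffected → [n].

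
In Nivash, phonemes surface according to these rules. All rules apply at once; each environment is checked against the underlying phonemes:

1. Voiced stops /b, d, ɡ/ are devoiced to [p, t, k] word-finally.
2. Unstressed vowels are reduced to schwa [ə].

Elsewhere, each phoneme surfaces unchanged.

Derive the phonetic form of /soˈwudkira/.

[səˈwudkərə]

Rule 2 applies to /o/ (between /s/ and /w/: in an unstressed syllable) → [ə].
/u/ (between /w/ and /d/) is in the target of rule 2 but the environment (in an unstressed syllable) is not met → [u].
/d/ (between /u/ and /k/) fails the environment for rule 1, so it stays [d].
/i/ (between /k/ and /r/) occurs in an unstressed syllable → [ə] by rule 2.
Rule 2 applies to /a/ (word-final: in an unstressed syllable) → [ə].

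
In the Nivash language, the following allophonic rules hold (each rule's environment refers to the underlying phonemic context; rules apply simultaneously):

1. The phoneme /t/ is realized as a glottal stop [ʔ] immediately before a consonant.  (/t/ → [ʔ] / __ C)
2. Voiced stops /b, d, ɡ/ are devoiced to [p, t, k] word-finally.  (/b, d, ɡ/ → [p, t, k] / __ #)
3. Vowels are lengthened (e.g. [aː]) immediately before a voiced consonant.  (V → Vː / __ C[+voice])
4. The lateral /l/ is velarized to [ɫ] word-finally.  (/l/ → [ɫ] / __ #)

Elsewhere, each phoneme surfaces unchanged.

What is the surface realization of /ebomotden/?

[eːboːmoʔdeːn]

/e/ (word-initial): before a voiced consonant, so rule 3 applies → [eː].
/b/ (between /e/ and /o/): rule 2 targets it, but not word-finally → unchanged [b].
Rule 3 applies to /o/ (between /b/ and /m/: before a voiced consonant) → [oː].
/o/ (between /m/ and /t/) is in the target of rule 3 but the environment (before a voiced consonant) is not met → [o].
/t/ — between /o/ and /d/, immediately before a consonant — surfaces as [ʔ] (rule 1).
/d/ — between /t/ and /e/; rule 2 does not apply here → [d].
/e/ (between /d/ and /n/): before a voiced consonant, so rule 3 applies → [eː].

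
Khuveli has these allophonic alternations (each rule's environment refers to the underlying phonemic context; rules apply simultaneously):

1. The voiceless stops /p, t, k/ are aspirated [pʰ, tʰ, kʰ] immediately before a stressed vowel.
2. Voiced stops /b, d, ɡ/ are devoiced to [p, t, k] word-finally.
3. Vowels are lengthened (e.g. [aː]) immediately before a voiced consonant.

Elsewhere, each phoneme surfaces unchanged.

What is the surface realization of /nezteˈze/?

/e/ (between /n/ and /z/): before a voiced consonant, so rule 3 applies → [eː].
/t/ (between /z/ and /e/): rule 1 targets it, but not immediately before a stressed vowel → unchanged [t].
/e/ — between /t/ and /z/, before a voiced consonant — surfaces as [eː] (rule 3).
/e/ (word-final): rule 3 targets it, but not before a voiced consonant → unchanged [e].

[neːzteːˈze]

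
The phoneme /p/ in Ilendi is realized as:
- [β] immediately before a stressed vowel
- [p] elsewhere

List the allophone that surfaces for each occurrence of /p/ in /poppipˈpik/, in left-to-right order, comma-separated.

Occurrence 1 (position 1): no conditioning environment matches → elsewhere allophone [p].
Occurrence 2 (position 3): no conditioning environment matches → elsewhere allophone [p].
Occurrence 3 (position 4): no conditioning environment matches → elsewhere allophone [p].
Occurrence 4 (position 6): no conditioning environment matches → elsewhere allophone [p].
Occurrence 5 (position 7): immediately before a stressed vowel → [β].

[p], [p], [p], [p], [β]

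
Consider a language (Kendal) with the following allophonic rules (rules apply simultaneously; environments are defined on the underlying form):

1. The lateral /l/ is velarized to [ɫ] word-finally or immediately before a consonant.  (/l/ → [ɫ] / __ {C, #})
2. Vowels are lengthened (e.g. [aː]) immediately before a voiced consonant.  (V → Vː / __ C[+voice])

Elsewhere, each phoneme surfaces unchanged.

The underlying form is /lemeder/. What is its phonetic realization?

/l/ (word-initial) is in the target of rule 1 but the environment (word-finally or immediately before a consonant) is not met → [l].
/e/ — between /l/ and /m/, before a voiced consonant — surfaces as [eː] (rule 2).
/m/ — not in any rule's target class → [m].
/e/ — between /m/ and /d/, before a voiced consonant — surfaces as [eː] (rule 2).
/d/ (between /e/ and /e/): no rule targets it → [d].
/e/ — between /d/ and /r/, before a voiced consonant — surfaces as [eː] (rule 2).
/r/ — not in any rule's target class → [r].

[leːmeːdeːr]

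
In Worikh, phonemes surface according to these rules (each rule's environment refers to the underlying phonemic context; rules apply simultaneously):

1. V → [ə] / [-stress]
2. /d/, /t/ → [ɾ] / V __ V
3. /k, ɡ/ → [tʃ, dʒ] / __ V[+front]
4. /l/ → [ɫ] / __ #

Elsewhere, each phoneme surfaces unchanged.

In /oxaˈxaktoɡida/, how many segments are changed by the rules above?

7

Segments that undergo a rule: /o/ → [ə] (rule 1); /a/ → [ə] (rule 1); /o/ → [ə] (rule 1); /ɡ/ → [dʒ] (rule 3); /i/ → [ə] (rule 1); /d/ → [ɾ] (rule 2); /a/ → [ə] (rule 1).
All other segments surface unchanged.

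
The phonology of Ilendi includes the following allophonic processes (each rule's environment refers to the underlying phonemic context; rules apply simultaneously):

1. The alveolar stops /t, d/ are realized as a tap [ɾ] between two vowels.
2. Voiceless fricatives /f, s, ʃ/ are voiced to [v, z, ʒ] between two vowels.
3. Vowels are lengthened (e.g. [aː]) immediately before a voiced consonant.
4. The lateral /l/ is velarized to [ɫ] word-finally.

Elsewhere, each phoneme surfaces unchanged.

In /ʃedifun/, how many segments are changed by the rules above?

Segments that undergo a rule: /e/ → [eː] (rule 3); /d/ → [ɾ] (rule 1); /f/ → [v] (rule 2); /u/ → [uː] (rule 3).
All other segments surface unchanged.

4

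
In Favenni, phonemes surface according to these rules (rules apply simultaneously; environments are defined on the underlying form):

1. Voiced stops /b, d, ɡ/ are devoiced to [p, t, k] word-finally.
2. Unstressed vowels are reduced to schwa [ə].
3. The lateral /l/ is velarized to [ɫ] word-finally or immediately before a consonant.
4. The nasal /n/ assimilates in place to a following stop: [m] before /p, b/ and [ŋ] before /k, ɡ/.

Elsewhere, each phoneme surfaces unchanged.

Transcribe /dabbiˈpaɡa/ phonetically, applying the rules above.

[dəbbəˈpaɡə]

/d/ — word-initial; rule 1 does not apply here → [d].
/a/ (between /d/ and /b/): in an unstressed syllable, so rule 2 applies → [ə].
/b/ — between /a/ and /b/; rule 1 does not apply here → [b].
/b/ (between /b/ and /i/): rule 1 targets it, but not word-finally → unchanged [b].
Rule 2 applies to /i/ (between /b/ and /p/: in an unstressed syllable) → [ə].
/a/ (between /p/ and /ɡ/): rule 2 targets it, but not in an unstressed syllable → unchanged [a].
/ɡ/ — between /a/ and /a/; rule 1 does not apply here → [ɡ].
/a/ — word-final, in an unstressed syllable — surfaces as [ə] (rule 2).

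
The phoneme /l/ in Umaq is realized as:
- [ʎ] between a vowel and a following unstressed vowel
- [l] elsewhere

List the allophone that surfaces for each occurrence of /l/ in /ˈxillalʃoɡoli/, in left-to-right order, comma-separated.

Occurrence 1 (position 3): no conditioning environment matches → elsewhere allophone [l].
Occurrence 2 (position 4): no conditioning environment matches → elsewhere allophone [l].
Occurrence 3 (position 6): no conditioning environment matches → elsewhere allophone [l].
Occurrence 4 (position 11): between a vowel and a following unstressed vowel → [ʎ].

[l], [l], [l], [ʎ]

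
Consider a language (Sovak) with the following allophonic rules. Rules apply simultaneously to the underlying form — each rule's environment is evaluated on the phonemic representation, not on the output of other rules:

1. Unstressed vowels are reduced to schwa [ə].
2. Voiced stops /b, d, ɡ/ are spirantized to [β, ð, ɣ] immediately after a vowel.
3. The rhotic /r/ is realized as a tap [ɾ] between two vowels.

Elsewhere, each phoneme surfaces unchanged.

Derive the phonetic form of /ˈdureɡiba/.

[ˈduɾəɣəβə]

/d/ — word-initial; rule 2 does not apply here → [d].
/u/ (between /d/ and /r/) fails the environment for rule 1, so it stays [u].
Rule 3 applies to /r/ (between /u/ and /e/: between two vowels) → [ɾ].
/e/ (between /r/ and /ɡ/): in an unstressed syllable, so rule 1 applies → [ə].
/ɡ/ (between /e/ and /i/): immediately after a vowel, so rule 2 applies → [ɣ].
/i/ — between /ɡ/ and /b/, in an unstressed syllable — surfaces as [ə] (rule 1).
/b/ (between /i/ and /a/) occurs immediately after a vowel → [β] by rule 2.
/a/ (word-final): in an unstressed syllable, so rule 1 applies → [ə].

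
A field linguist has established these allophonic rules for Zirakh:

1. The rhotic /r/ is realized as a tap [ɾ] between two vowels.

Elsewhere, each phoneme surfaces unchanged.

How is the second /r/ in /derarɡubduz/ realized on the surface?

[r]

/r/ (between /a/ and /ɡ/): rule 1 targets it, but not between two vowels → unchanged [r].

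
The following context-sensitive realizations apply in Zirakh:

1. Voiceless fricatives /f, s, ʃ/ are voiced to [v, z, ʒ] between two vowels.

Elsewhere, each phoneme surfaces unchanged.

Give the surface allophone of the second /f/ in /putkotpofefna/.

/f/ (between /e/ and /n/) fails the environment for rule 1, so it stays [f].

[f]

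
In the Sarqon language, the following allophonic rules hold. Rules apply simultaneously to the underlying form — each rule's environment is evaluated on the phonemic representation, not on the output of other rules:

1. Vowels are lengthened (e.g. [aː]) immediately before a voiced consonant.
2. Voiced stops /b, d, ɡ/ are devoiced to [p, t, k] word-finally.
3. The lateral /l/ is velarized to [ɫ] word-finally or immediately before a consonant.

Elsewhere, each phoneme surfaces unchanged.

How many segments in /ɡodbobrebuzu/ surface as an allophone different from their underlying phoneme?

Segments that undergo a rule: /o/ → [oː] (rule 1); /o/ → [oː] (rule 1); /e/ → [eː] (rule 1); /u/ → [uː] (rule 1).
All other segments surface unchanged.

4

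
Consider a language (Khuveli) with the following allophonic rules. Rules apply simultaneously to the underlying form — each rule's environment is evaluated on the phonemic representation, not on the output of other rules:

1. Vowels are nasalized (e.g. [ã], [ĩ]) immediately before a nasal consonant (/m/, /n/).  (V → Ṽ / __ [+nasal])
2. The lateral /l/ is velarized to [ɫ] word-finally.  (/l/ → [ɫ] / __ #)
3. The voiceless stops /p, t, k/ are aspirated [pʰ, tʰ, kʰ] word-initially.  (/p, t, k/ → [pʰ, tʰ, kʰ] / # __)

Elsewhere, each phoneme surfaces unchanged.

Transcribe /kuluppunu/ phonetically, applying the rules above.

[kʰuluppũnu]

/k/ — word-initial, word-initially — surfaces as [kʰ] (rule 3).
/u/ (between /k/ and /l/) fails the environment for rule 1, so it stays [u].
/l/ — between /u/ and /u/; rule 2 does not apply here → [l].
/u/ — between /l/ and /p/; rule 1 does not apply here → [u].
/p/ — between /u/ and /p/; rule 3 does not apply here → [p].
/p/ (between /p/ and /u/) fails the environment for rule 3, so it stays [p].
Rule 1 applies to /u/ (between /p/ and /n/: before a nasal consonant) → [ũ].
/n/ (between /u/ and /u/): no rule targets it → [n].
/u/ (word-final) is in the target of rule 1 but the environment (before a nasal consonant) is not met → [u].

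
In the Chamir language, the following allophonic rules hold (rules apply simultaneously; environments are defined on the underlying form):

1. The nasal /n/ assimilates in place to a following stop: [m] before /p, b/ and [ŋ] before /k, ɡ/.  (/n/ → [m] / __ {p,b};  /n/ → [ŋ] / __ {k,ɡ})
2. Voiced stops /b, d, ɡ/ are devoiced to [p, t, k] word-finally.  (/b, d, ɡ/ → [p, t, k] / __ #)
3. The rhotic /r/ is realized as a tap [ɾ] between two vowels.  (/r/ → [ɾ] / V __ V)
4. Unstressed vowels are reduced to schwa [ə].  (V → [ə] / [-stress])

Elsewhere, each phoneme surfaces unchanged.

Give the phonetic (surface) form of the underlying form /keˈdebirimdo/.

/k/ (word-initial) is unaffected → [k].
/e/ (between /k/ and /d/): in an unstressed syllable, so rule 4 applies → [ə].
/d/ (between /e/ and /e/) fails the environment for rule 2, so it stays [d].
/e/ (between /d/ and /b/) is in the target of rule 4 but the environment (in an unstressed syllable) is not met → [e].
/b/ (between /e/ and /i/) is in the target of rule 2 but the environment (word-finally) is not met → [b].
Rule 4 applies to /i/ (between /b/ and /r/: in an unstressed syllable) → [ə].
/r/ — between /i/ and /i/, between two vowels — surfaces as [ɾ] (rule 3).
/i/ (between /r/ and /m/): in an unstressed syllable, so rule 4 applies → [ə].
/m/ stays [m].
/d/ — between /m/ and /o/; rule 2 does not apply here → [d].
/o/ meets the environment for rule 4 (in an unstressed syllable) → [ə].

[kəˈdebəɾəmdə]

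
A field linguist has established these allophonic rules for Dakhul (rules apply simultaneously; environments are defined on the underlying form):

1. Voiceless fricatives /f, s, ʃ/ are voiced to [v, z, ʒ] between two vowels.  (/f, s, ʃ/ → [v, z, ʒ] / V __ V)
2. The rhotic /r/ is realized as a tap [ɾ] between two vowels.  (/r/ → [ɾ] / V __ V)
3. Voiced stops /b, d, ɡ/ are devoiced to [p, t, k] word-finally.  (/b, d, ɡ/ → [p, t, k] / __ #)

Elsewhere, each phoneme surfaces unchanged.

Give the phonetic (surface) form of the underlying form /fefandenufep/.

/f/ (word-initial) fails the environment for rule 1, so it stays [f].
/e/ — not in any rule's target class → [e].
/f/ — between /e/ and /a/, between two vowels — surfaces as [v] (rule 1).
/a/ stays [a].
/n/ (between /a/ and /d/): no rule targets it → [n].
/d/ (between /n/ and /e/) is in the target of rule 3 but the environment (word-finally) is not met → [d].
/e/ (between /d/ and /n/): no rule targets it → [e].
/n/ — not in any rule's target class → [n].
/u/ — not in any rule's target class → [u].
/f/ (between /u/ and /e/) occurs between two vowels → [v] by rule 1.
/e/ (between /f/ and /p/) is unaffected → [e].
/p/ stays [p].

[fevandenuvep]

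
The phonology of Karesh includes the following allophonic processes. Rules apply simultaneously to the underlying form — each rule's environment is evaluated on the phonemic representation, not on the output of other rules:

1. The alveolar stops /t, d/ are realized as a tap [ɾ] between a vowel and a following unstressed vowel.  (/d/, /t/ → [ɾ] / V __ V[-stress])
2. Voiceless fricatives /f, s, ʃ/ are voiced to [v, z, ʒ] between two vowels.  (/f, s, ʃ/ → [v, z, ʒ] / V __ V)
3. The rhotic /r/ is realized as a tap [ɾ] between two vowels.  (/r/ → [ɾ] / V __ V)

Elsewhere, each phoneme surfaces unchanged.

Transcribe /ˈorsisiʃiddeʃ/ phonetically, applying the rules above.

[ˈorsiziʒiddeʃ]

/o/ (word-initial) is unaffected → [o].
/r/ (between /o/ and /s/) fails the environment for rule 3, so it stays [r].
/s/ (between /r/ and /i/) is in the target of rule 2 but the environment (between two vowels) is not met → [s].
/i/ stays [i].
/s/ — between /i/ and /i/, between two vowels — surfaces as [z] (rule 2).
/i/ (between /s/ and /ʃ/): no rule targets it → [i].
/ʃ/ — between /i/ and /i/, between two vowels — surfaces as [ʒ] (rule 2).
/i/ (between /ʃ/ and /d/): no rule targets it → [i].
/d/ (between /i/ and /d/) is in the target of rule 1 but the environment (between a vowel and a following unstressed vowel) is not met → [d].
/d/ — between /d/ and /e/; rule 1 does not apply here → [d].
/e/ stays [e].
/ʃ/ (word-final) is in the target of rule 2 but the environment (between two vowels) is not met → [ʃ].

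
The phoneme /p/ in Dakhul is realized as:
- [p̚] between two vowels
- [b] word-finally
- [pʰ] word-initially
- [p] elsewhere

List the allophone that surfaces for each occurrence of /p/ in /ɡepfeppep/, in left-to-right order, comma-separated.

[p], [p], [p], [b]

Occurrence 1 (position 3): no conditioning environment matches → elsewhere allophone [p].
Occurrence 2 (position 6): no conditioning environment matches → elsewhere allophone [p].
Occurrence 3 (position 7): no conditioning environment matches → elsewhere allophone [p].
Occurrence 4 (position 9): word-finally → [b].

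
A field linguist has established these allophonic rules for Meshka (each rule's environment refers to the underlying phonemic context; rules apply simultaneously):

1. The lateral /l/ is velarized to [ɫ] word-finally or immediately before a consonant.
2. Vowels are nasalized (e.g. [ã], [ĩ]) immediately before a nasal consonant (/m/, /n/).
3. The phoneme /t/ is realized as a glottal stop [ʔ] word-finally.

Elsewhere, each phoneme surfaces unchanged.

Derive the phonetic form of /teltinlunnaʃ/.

[teɫtĩnlũnnaʃ]

/t/ — word-initial; rule 3 does not apply here → [t].
/e/ (between /t/ and /l/) is in the target of rule 2 but the environment (before a nasal consonant) is not met → [e].
/l/ (between /e/ and /t/) occurs word-finally or immediately before a consonant → [ɫ] by rule 1.
/t/ (between /l/ and /i/): rule 3 targets it, but not word-finally → unchanged [t].
/i/ — between /t/ and /n/, before a nasal consonant — surfaces as [ĩ] (rule 2).
/n/ — not in any rule's target class → [n].
/l/ (between /n/ and /u/): rule 1 targets it, but not word-finally or immediately before a consonant → unchanged [l].
Rule 2 applies to /u/ (between /l/ and /n/: before a nasal consonant) → [ũ].
/n/ stays [n].
/n/ — not in any rule's target class → [n].
/a/ — between /n/ and /ʃ/; rule 2 does not apply here → [a].
/ʃ/ (word-final): no rule targets it → [ʃ].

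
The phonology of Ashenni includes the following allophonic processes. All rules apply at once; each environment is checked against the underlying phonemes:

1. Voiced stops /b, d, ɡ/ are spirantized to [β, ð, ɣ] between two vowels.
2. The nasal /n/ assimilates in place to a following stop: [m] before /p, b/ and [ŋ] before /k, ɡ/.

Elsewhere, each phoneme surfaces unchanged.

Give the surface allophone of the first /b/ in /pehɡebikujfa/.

[β]

Rule 1 applies to /b/ (between /e/ and /i/: between two vowels) → [β].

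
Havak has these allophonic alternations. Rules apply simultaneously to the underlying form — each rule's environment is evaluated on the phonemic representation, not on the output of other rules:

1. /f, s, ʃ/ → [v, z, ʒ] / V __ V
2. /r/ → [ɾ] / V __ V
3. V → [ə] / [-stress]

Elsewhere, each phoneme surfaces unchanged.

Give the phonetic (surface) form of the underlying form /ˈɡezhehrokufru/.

/ɡ/ — not in any rule's target class → [ɡ].
/e/ — between /ɡ/ and /z/; rule 3 does not apply here → [e].
/z/ — not in any rule's target class → [z].
/h/ (between /z/ and /e/): no rule targets it → [h].
/e/ (between /h/ and /h/): in an unstressed syllable, so rule 3 applies → [ə].
/h/ stays [h].
/r/ (between /h/ and /o/): rule 2 targets it, but not between two vowels → unchanged [r].
/o/ (between /r/ and /k/) occurs in an unstressed syllable → [ə] by rule 3.
/k/ (between /o/ and /u/) is unaffected → [k].
/u/ meets the environment for rule 3 (in an unstressed syllable) → [ə].
/f/ (between /u/ and /r/): rule 1 targets it, but not between two vowels → unchanged [f].
/r/ (between /f/ and /u/) fails the environment for rule 2, so it stays [r].
/u/ (word-final): in an unstressed syllable, so rule 3 applies → [ə].

[ˈɡezhəhrəkəfrə]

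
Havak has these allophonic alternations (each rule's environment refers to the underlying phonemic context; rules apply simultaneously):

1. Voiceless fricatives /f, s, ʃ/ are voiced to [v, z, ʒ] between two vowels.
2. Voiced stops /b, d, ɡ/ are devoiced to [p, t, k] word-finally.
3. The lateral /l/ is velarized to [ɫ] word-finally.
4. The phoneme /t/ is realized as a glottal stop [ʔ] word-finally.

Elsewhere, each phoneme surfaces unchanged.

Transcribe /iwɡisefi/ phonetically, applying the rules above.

[iwɡizevi]

/i/ (word-initial) is unaffected → [i].
/w/ stays [w].
/ɡ/ — between /w/ and /i/; rule 2 does not apply here → [ɡ].
/i/ (between /ɡ/ and /s/): no rule targets it → [i].
/s/ (between /i/ and /e/) occurs between two vowels → [z] by rule 1.
/e/ (between /s/ and /f/): no rule targets it → [e].
/f/ meets the environment for rule 1 (between two vowels) → [v].
/i/ (word-final) is unaffected → [i].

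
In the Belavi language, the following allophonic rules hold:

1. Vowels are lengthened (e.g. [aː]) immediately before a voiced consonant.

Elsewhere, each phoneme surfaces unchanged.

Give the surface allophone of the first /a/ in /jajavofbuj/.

Rule 1 applies to /a/ (between /j/ and /j/: before a voiced consonant) → [aː].

[aː]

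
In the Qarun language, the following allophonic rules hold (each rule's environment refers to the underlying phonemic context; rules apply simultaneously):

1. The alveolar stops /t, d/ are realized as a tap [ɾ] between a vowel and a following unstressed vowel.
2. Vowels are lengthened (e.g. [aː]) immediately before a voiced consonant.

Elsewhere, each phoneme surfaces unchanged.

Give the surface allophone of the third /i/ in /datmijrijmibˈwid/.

[iː]

Rule 2 applies to /i/ (between /m/ and /b/: before a voiced consonant) → [iː].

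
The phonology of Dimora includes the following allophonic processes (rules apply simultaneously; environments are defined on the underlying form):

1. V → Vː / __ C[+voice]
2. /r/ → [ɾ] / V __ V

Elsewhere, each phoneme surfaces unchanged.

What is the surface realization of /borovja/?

[boːɾoːvja]

/b/ — not in any rule's target class → [b].
Rule 1 applies to /o/ (between /b/ and /r/: before a voiced consonant) → [oː].
/r/ — between /o/ and /o/, between two vowels — surfaces as [ɾ] (rule 2).
/o/ (between /r/ and /v/) occurs before a voiced consonant → [oː] by rule 1.
/v/ (between /o/ and /j/) is unaffected → [v].
/j/ (between /v/ and /a/): no rule targets it → [j].
/a/ (word-final): rule 1 targets it, but not before a voiced consonant → unchanged [a].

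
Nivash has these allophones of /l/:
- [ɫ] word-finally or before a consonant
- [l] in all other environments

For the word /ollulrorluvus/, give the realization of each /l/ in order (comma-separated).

Occurrence 1 (position 2): word-finally or before a consonant → [ɫ].
Occurrence 2 (position 3): no conditioning environment matches → elsewhere allophone [l].
Occurrence 3 (position 5): word-finally or before a consonant → [ɫ].
Occurrence 4 (position 9): no conditioning environment matches → elsewhere allophone [l].

[ɫ], [l], [ɫ], [l]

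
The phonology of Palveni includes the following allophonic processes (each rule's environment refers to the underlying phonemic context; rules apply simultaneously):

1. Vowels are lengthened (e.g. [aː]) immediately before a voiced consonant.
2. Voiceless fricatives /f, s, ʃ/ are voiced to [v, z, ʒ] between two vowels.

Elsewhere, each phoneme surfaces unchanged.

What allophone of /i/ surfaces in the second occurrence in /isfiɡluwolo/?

/i/ meets the environment for rule 1 (before a voiced consonant) → [iː].

[iː]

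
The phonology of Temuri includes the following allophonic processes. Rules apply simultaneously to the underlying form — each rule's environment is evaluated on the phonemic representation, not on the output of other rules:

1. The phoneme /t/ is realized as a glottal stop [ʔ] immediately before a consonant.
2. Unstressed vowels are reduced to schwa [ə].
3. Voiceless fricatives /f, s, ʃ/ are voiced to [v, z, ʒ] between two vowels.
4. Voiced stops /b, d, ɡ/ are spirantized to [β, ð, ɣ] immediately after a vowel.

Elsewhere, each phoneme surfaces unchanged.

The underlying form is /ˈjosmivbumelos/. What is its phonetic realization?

[ˈjosməvbəmələs]

/j/ (word-initial) is unaffected → [j].
/o/ (between /j/ and /s/) is in the target of rule 2 but the environment (in an unstressed syllable) is not met → [o].
/s/ (between /o/ and /m/) is in the target of rule 3 but the environment (between two vowels) is not met → [s].
/m/ stays [m].
/i/ (between /m/ and /v/): in an unstressed syllable, so rule 2 applies → [ə].
/v/ stays [v].
/b/ — between /v/ and /u/; rule 4 does not apply here → [b].
Rule 2 applies to /u/ (between /b/ and /m/: in an unstressed syllable) → [ə].
/m/ (between /u/ and /e/): no rule targets it → [m].
/e/ — between /m/ and /l/, in an unstressed syllable — surfaces as [ə] (rule 2).
/l/ (between /e/ and /o/) is unaffected → [l].
/o/ — between /l/ and /s/, in an unstressed syllable — surfaces as [ə] (rule 2).
/s/ — word-final; rule 3 does not apply here → [s].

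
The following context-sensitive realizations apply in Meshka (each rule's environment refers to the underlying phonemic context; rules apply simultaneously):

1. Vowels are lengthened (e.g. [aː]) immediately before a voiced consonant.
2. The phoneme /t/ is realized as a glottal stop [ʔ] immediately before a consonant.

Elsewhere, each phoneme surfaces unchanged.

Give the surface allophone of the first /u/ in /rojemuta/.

[u]

/u/ (between /m/ and /t/): rule 1 targets it, but not before a voiced consonant → unchanged [u].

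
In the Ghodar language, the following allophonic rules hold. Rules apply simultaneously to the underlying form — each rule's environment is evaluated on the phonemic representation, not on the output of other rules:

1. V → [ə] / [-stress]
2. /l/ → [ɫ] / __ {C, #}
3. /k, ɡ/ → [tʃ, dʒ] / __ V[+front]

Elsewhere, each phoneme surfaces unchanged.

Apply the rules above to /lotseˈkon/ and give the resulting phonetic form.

/l/ (word-initial): rule 2 targets it, but not word-finally or immediately before a consonant → unchanged [l].
/o/ meets the environment for rule 1 (in an unstressed syllable) → [ə].
Rule 1 applies to /e/ (between /s/ and /k/: in an unstressed syllable) → [ə].
/k/ (between /e/ and /o/) is in the target of rule 3 but the environment (before a front vowel) is not met → [k].
/o/ (between /k/ and /n/) fails the environment for rule 1, so it stays [o].

[lətsəˈkon]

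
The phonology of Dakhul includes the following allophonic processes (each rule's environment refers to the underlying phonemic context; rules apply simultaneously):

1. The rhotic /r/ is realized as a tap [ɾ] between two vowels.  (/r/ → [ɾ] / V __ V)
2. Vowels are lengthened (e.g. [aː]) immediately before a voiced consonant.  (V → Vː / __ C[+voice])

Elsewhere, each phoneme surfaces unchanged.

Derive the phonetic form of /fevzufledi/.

[feːvzufleːdi]

/f/ — not in any rule's target class → [f].
/e/ (between /f/ and /v/) occurs before a voiced consonant → [eː] by rule 2.
/v/ — not in any rule's target class → [v].
/z/ stays [z].
/u/ (between /z/ and /f/) fails the environment for rule 2, so it stays [u].
/f/ — not in any rule's target class → [f].
/l/ stays [l].
Rule 2 applies to /e/ (between /l/ and /d/: before a voiced consonant) → [eː].
/d/ — not in any rule's target class → [d].
/i/ (word-final) is in the target of rule 2 but the environment (before a voiced consonant) is not met → [i].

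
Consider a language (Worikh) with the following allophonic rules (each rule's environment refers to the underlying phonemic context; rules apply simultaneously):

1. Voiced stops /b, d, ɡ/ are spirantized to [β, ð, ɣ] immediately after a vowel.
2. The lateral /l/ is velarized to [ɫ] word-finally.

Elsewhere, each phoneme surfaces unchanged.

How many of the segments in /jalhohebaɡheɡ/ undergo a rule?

3

Segments that undergo a rule: /b/ → [β] (rule 1); /ɡ/ → [ɣ] (rule 1); /ɡ/ → [ɣ] (rule 1).
All other segments surface unchanged.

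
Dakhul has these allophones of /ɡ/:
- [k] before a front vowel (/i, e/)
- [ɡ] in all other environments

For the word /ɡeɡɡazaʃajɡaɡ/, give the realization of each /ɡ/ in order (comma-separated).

[k], [ɡ], [ɡ], [ɡ], [ɡ]

Occurrence 1 (position 1): before a front vowel (/i, e/) → [k].
Occurrence 2 (position 3): no conditioning environment matches → elsewhere allophone [ɡ].
Occurrence 3 (position 4): no conditioning environment matches → elsewhere allophone [ɡ].
Occurrence 4 (position 11): no conditioning environment matches → elsewhere allophone [ɡ].
Occurrence 5 (position 13): no conditioning environment matches → elsewhere allophone [ɡ].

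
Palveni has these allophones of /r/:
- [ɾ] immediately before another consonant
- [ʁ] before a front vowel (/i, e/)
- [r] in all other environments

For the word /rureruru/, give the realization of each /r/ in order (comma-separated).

Occurrence 1 (position 1): no conditioning environment matches → elsewhere allophone [r].
Occurrence 2 (position 3): before a front vowel (/i, e/) → [ʁ].
Occurrence 3 (position 5): no conditioning environment matches → elsewhere allophone [r].
Occurrence 4 (position 7): no conditioning environment matches → elsewhere allophone [r].

[r], [ʁ], [r], [r]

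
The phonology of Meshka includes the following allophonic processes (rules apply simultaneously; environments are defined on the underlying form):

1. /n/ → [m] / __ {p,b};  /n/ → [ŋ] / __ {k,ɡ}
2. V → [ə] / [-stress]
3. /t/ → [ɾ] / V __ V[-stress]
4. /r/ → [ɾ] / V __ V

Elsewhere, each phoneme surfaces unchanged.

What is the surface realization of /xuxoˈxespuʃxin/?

/x/ — not in any rule's target class → [x].
/u/ (between /x/ and /x/): in an unstressed syllable, so rule 2 applies → [ə].
/x/ (between /u/ and /o/): no rule targets it → [x].
/o/ (between /x/ and /x/) occurs in an unstressed syllable → [ə] by rule 2.
/x/ (between /o/ and /e/): no rule targets it → [x].
/e/ (between /x/ and /s/) fails the environment for rule 2, so it stays [e].
/s/ — not in any rule's target class → [s].
/p/ — not in any rule's target class → [p].
/u/ (between /p/ and /ʃ/): in an unstressed syllable, so rule 2 applies → [ə].
/ʃ/ (between /u/ and /x/): no rule targets it → [ʃ].
/x/ (between /ʃ/ and /i/): no rule targets it → [x].
/i/ (between /x/ and /n/): in an unstressed syllable, so rule 2 applies → [ə].
/n/ (word-final) is in the target of rule 1 but the environment (before a labial or velar stop) is not met → [n].

[xəxəˈxespəʃxən]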